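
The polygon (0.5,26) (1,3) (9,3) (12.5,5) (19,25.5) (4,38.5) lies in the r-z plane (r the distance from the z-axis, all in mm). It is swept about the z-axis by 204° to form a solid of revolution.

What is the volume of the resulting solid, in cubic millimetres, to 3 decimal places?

Volume = 12931.930 mm³

Profile (r,z), 6 vertices: (0.5,26) (1,3) (9,3) (12.5,5) (19,25.5) (4,38.5)
edge 0: (0.5,26)→(1,3)  cross = 0.5·3 − 1·26 = -24.5000; (r_i+r_j)·cross = 1.5·-24.5000 = -36.7500
edge 1: (1,3)→(9,3)  cross = 1·3 − 9·3 = -24.0000; (r_i+r_j)·cross = 10·-24.0000 = -240.0000
edge 2: (9,3)→(12.5,5)  cross = 9·5 − 12.5·3 = 7.5000; (r_i+r_j)·cross = 21.5·7.5000 = 161.2500
edge 3: (12.5,5)→(19,25.5)  cross = 12.5·25.5 − 19·5 = 223.7500; (r_i+r_j)·cross = 31.5·223.7500 = 7048.1250
edge 4: (19,25.5)→(4,38.5)  cross = 19·38.5 − 4·25.5 = 629.5000; (r_i+r_j)·cross = 23·629.5000 = 14478.5000
edge 5: (4,38.5)→(0.5,26)  cross = 4·26 − 0.5·38.5 = 84.7500; (r_i+r_j)·cross = 4.5·84.7500 = 381.3750
Σcross = 897.0000 → A = |Σcross|/2 = 448.5000 mm²
Σ(r_i+r_j)·cross = 21792.5000 → first moment M = |Σ|/6 = 3632.0833
R_c = M/A = 3632.0833/448.5000 = 8.0983 mm
θ = 204° = 3.560472 rad
V = θ·R_c·A = 3.560472·8.0983·448.5000 = 12931.930 mm³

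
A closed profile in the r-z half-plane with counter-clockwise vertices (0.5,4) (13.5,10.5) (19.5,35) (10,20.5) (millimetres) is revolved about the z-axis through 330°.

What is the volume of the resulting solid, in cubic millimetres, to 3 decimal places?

Volume = 9535.235 mm³

Profile (r,z), 4 vertices: (0.5,4) (13.5,10.5) (19.5,35) (10,20.5)
edge 0: (0.5,4)→(13.5,10.5)  cross = 0.5·10.5 − 13.5·4 = -48.7500; (r_i+r_j)·cross = 14·-48.7500 = -682.5000
edge 1: (13.5,10.5)→(19.5,35)  cross = 13.5·35 − 19.5·10.5 = 267.7500; (r_i+r_j)·cross = 33·267.7500 = 8835.7500
edge 2: (19.5,35)→(10,20.5)  cross = 19.5·20.5 − 10·35 = 49.7500; (r_i+r_j)·cross = 29.5·49.7500 = 1467.6250
edge 3: (10,20.5)→(0.5,4)  cross = 10·4 − 0.5·20.5 = 29.7500; (r_i+r_j)·cross = 10.5·29.7500 = 312.3750
Σcross = 298.5000 → A = |Σcross|/2 = 149.2500 mm²
Σ(r_i+r_j)·cross = 9933.2500 → first moment M = |Σ|/6 = 1655.5417
R_c = M/A = 1655.5417/149.2500 = 11.0924 mm
θ = 330° = 5.759587 rad
V = θ·R_c·A = 5.759587·11.0924·149.2500 = 9535.235 mm³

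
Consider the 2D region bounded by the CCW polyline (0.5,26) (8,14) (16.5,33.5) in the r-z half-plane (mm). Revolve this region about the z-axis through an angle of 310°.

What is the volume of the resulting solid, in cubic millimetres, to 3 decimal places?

Volume = 5596.507 mm³

Profile (r,z), 3 vertices: (0.5,26) (8,14) (16.5,33.5)
edge 0: (0.5,26)→(8,14)  cross = 0.5·14 − 8·26 = -201.0000; (r_i+r_j)·cross = 8.5·-201.0000 = -1708.5000
edge 1: (8,14)→(16.5,33.5)  cross = 8·33.5 − 16.5·14 = 37.0000; (r_i+r_j)·cross = 24.5·37.0000 = 906.5000
edge 2: (16.5,33.5)→(0.5,26)  cross = 16.5·26 − 0.5·33.5 = 412.2500; (r_i+r_j)·cross = 17·412.2500 = 7008.2500
Σcross = 248.2500 → A = |Σcross|/2 = 124.1250 mm²
Σ(r_i+r_j)·cross = 6206.2500 → first moment M = |Σ|/6 = 1034.3750
R_c = M/A = 1034.3750/124.1250 = 8.3333 mm
θ = 310° = 5.410521 rad
V = θ·R_c·A = 5.410521·8.3333·124.1250 = 5596.507 mm³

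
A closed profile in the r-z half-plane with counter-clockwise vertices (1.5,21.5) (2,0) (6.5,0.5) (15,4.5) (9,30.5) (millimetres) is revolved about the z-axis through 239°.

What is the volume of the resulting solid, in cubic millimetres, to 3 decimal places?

Profile (r,z), 5 vertices: (1.5,21.5) (2,0) (6.5,0.5) (15,4.5) (9,30.5)
edge 0: (1.5,21.5)→(2,0)  cross = 1.5·0 − 2·21.5 = -43.0000; (r_i+r_j)·cross = 3.5·-43.0000 = -150.5000
edge 1: (2,0)→(6.5,0.5)  cross = 2·0.5 − 6.5·0 = 1.0000; (r_i+r_j)·cross = 8.5·1.0000 = 8.5000
edge 2: (6.5,0.5)→(15,4.5)  cross = 6.5·4.5 − 15·0.5 = 21.7500; (r_i+r_j)·cross = 21.5·21.7500 = 467.6250
edge 3: (15,4.5)→(9,30.5)  cross = 15·30.5 − 9·4.5 = 417.0000; (r_i+r_j)·cross = 24·417.0000 = 10008.0000
edge 4: (9,30.5)→(1.5,21.5)  cross = 9·21.5 − 1.5·30.5 = 147.7500; (r_i+r_j)·cross = 10.5·147.7500 = 1551.3750
Σcross = 544.5000 → A = |Σcross|/2 = 272.2500 mm²
Σ(r_i+r_j)·cross = 11885.0000 → first moment M = |Σ|/6 = 1980.8333
R_c = M/A = 1980.8333/272.2500 = 7.2758 mm
θ = 239° = 4.171337 rad
V = θ·R_c·A = 4.171337·7.2758·272.2500 = 8262.723 mm³

Volume = 8262.723 mm³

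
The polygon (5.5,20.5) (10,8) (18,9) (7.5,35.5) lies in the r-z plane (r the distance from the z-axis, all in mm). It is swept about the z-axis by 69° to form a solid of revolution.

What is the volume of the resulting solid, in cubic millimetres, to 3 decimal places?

Volume = 2012.397 mm³

Profile (r,z), 4 vertices: (5.5,20.5) (10,8) (18,9) (7.5,35.5)
edge 0: (5.5,20.5)→(10,8)  cross = 5.5·8 − 10·20.5 = -161.0000; (r_i+r_j)·cross = 15.5·-161.0000 = -2495.5000
edge 1: (10,8)→(18,9)  cross = 10·9 − 18·8 = -54.0000; (r_i+r_j)·cross = 28·-54.0000 = -1512.0000
edge 2: (18,9)→(7.5,35.5)  cross = 18·35.5 − 7.5·9 = 571.5000; (r_i+r_j)·cross = 25.5·571.5000 = 14573.2500
edge 3: (7.5,35.5)→(5.5,20.5)  cross = 7.5·20.5 − 5.5·35.5 = -41.5000; (r_i+r_j)·cross = 13·-41.5000 = -539.5000
Σcross = 315.0000 → A = |Σcross|/2 = 157.5000 mm²
Σ(r_i+r_j)·cross = 10026.2500 → first moment M = |Σ|/6 = 1671.0417
R_c = M/A = 1671.0417/157.5000 = 10.6098 mm
θ = 69° = 1.204277 rad
V = θ·R_c·A = 1.204277·10.6098·157.5000 = 2012.397 mm³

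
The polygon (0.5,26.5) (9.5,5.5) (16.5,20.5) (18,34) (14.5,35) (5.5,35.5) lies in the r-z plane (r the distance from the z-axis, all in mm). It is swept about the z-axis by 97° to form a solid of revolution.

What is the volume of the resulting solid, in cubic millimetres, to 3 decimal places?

Volume = 5220.976 mm³

Profile (r,z), 6 vertices: (0.5,26.5) (9.5,5.5) (16.5,20.5) (18,34) (14.5,35) (5.5,35.5)
edge 0: (0.5,26.5)→(9.5,5.5)  cross = 0.5·5.5 − 9.5·26.5 = -249.0000; (r_i+r_j)·cross = 10·-249.0000 = -2490.0000
edge 1: (9.5,5.5)→(16.5,20.5)  cross = 9.5·20.5 − 16.5·5.5 = 104.0000; (r_i+r_j)·cross = 26·104.0000 = 2704.0000
edge 2: (16.5,20.5)→(18,34)  cross = 16.5·34 − 18·20.5 = 192.0000; (r_i+r_j)·cross = 34.5·192.0000 = 6624.0000
edge 3: (18,34)→(14.5,35)  cross = 18·35 − 14.5·34 = 137.0000; (r_i+r_j)·cross = 32.5·137.0000 = 4452.5000
edge 4: (14.5,35)→(5.5,35.5)  cross = 14.5·35.5 − 5.5·35 = 322.2500; (r_i+r_j)·cross = 20·322.2500 = 6445.0000
edge 5: (5.5,35.5)→(0.5,26.5)  cross = 5.5·26.5 − 0.5·35.5 = 128.0000; (r_i+r_j)·cross = 6·128.0000 = 768.0000
Σcross = 634.2500 → A = |Σcross|/2 = 317.1250 mm²
Σ(r_i+r_j)·cross = 18503.5000 → first moment M = |Σ|/6 = 3083.9167
R_c = M/A = 3083.9167/317.1250 = 9.7246 mm
θ = 97° = 1.692969 rad
V = θ·R_c·A = 1.692969·9.7246·317.1250 = 5220.976 mm³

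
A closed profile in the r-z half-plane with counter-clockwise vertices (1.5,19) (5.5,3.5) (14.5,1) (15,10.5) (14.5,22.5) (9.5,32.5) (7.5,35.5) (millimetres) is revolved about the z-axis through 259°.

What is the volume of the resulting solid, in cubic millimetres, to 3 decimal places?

Profile (r,z), 7 vertices: (1.5,19) (5.5,3.5) (14.5,1) (15,10.5) (14.5,22.5) (9.5,32.5) (7.5,35.5)
edge 0: (1.5,19)→(5.5,3.5)  cross = 1.5·3.5 − 5.5·19 = -99.2500; (r_i+r_j)·cross = 7·-99.2500 = -694.7500
edge 1: (5.5,3.5)→(14.5,1)  cross = 5.5·1 − 14.5·3.5 = -45.2500; (r_i+r_j)·cross = 20·-45.2500 = -905.0000
edge 2: (14.5,1)→(15,10.5)  cross = 14.5·10.5 − 15·1 = 137.2500; (r_i+r_j)·cross = 29.5·137.2500 = 4048.8750
edge 3: (15,10.5)→(14.5,22.5)  cross = 15·22.5 − 14.5·10.5 = 185.2500; (r_i+r_j)·cross = 29.5·185.2500 = 5464.8750
edge 4: (14.5,22.5)→(9.5,32.5)  cross = 14.5·32.5 − 9.5·22.5 = 257.5000; (r_i+r_j)·cross = 24·257.5000 = 6180.0000
edge 5: (9.5,32.5)→(7.5,35.5)  cross = 9.5·35.5 − 7.5·32.5 = 93.5000; (r_i+r_j)·cross = 17·93.5000 = 1589.5000
edge 6: (7.5,35.5)→(1.5,19)  cross = 7.5·19 − 1.5·35.5 = 89.2500; (r_i+r_j)·cross = 9·89.2500 = 803.2500
Σcross = 618.2500 → A = |Σcross|/2 = 309.1250 mm²
Σ(r_i+r_j)·cross = 16486.7500 → first moment M = |Σ|/6 = 2747.7917
R_c = M/A = 2747.7917/309.1250 = 8.8889 mm
θ = 259° = 4.520403 rad
V = θ·R_c·A = 4.520403·8.8889·309.1250 = 12421.125 mm³

Volume = 12421.125 mm³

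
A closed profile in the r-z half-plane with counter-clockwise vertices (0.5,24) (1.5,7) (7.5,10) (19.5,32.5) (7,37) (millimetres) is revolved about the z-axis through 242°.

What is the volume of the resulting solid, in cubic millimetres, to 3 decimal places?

Profile (r,z), 5 vertices: (0.5,24) (1.5,7) (7.5,10) (19.5,32.5) (7,37)
edge 0: (0.5,24)→(1.5,7)  cross = 0.5·7 − 1.5·24 = -32.5000; (r_i+r_j)·cross = 2·-32.5000 = -65.0000
edge 1: (1.5,7)→(7.5,10)  cross = 1.5·10 − 7.5·7 = -37.5000; (r_i+r_j)·cross = 9·-37.5000 = -337.5000
edge 2: (7.5,10)→(19.5,32.5)  cross = 7.5·32.5 − 19.5·10 = 48.7500; (r_i+r_j)·cross = 27·48.7500 = 1316.2500
edge 3: (19.5,32.5)→(7,37)  cross = 19.5·37 − 7·32.5 = 494.0000; (r_i+r_j)·cross = 26.5·494.0000 = 13091.0000
edge 4: (7,37)→(0.5,24)  cross = 7·24 − 0.5·37 = 149.5000; (r_i+r_j)·cross = 7.5·149.5000 = 1121.2500
Σcross = 622.2500 → A = |Σcross|/2 = 311.1250 mm²
Σ(r_i+r_j)·cross = 15126.0000 → first moment M = |Σ|/6 = 2521.0000
R_c = M/A = 2521.0000/311.1250 = 8.1029 mm
θ = 242° = 4.223697 rad
V = θ·R_c·A = 4.223697·8.1029·311.1250 = 10647.940 mm³

Volume = 10647.940 mm³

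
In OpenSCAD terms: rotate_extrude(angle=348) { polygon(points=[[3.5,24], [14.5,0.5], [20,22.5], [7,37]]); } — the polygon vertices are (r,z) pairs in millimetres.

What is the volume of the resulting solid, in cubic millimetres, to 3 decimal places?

Volume = 21065.648 mm³

Profile (r,z), 4 vertices: (3.5,24) (14.5,0.5) (20,22.5) (7,37)
edge 0: (3.5,24)→(14.5,0.5)  cross = 3.5·0.5 − 14.5·24 = -346.2500; (r_i+r_j)·cross = 18·-346.2500 = -6232.5000
edge 1: (14.5,0.5)→(20,22.5)  cross = 14.5·22.5 − 20·0.5 = 316.2500; (r_i+r_j)·cross = 34.5·316.2500 = 10910.6250
edge 2: (20,22.5)→(7,37)  cross = 20·37 − 7·22.5 = 582.5000; (r_i+r_j)·cross = 27·582.5000 = 15727.5000
edge 3: (7,37)→(3.5,24)  cross = 7·24 − 3.5·37 = 38.5000; (r_i+r_j)·cross = 10.5·38.5000 = 404.2500
Σcross = 591.0000 → A = |Σcross|/2 = 295.5000 mm²
Σ(r_i+r_j)·cross = 20809.8750 → first moment M = |Σ|/6 = 3468.3125
R_c = M/A = 3468.3125/295.5000 = 11.7371 mm
θ = 348° = 6.073746 rad
V = θ·R_c·A = 6.073746·11.7371·295.5000 = 21065.648 mm³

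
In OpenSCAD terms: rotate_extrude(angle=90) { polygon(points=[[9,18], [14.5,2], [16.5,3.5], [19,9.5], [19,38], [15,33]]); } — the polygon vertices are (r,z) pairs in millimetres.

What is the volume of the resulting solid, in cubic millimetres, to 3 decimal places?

Volume = 5212.589 mm³

Profile (r,z), 6 vertices: (9,18) (14.5,2) (16.5,3.5) (19,9.5) (19,38) (15,33)
edge 0: (9,18)→(14.5,2)  cross = 9·2 − 14.5·18 = -243.0000; (r_i+r_j)·cross = 23.5·-243.0000 = -5710.5000
edge 1: (14.5,2)→(16.5,3.5)  cross = 14.5·3.5 − 16.5·2 = 17.7500; (r_i+r_j)·cross = 31·17.7500 = 550.2500
edge 2: (16.5,3.5)→(19,9.5)  cross = 16.5·9.5 − 19·3.5 = 90.2500; (r_i+r_j)·cross = 35.5·90.2500 = 3203.8750
edge 3: (19,9.5)→(19,38)  cross = 19·38 − 19·9.5 = 541.5000; (r_i+r_j)·cross = 38·541.5000 = 20577.0000
edge 4: (19,38)→(15,33)  cross = 19·33 − 15·38 = 57.0000; (r_i+r_j)·cross = 34·57.0000 = 1938.0000
edge 5: (15,33)→(9,18)  cross = 15·18 − 9·33 = -27.0000; (r_i+r_j)·cross = 24·-27.0000 = -648.0000
Σcross = 436.5000 → A = |Σcross|/2 = 218.2500 mm²
Σ(r_i+r_j)·cross = 19910.6250 → first moment M = |Σ|/6 = 3318.4375
R_c = M/A = 3318.4375/218.2500 = 15.2048 mm
θ = 90° = 1.570796 rad
V = θ·R_c·A = 1.570796·15.2048·218.2500 = 5212.589 mm³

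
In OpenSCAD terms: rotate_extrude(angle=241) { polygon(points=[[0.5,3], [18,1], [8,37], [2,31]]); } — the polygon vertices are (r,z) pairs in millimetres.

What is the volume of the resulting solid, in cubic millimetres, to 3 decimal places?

Volume = 12502.708 mm³

Profile (r,z), 4 vertices: (0.5,3) (18,1) (8,37) (2,31)
edge 0: (0.5,3)→(18,1)  cross = 0.5·1 − 18·3 = -53.5000; (r_i+r_j)·cross = 18.5·-53.5000 = -989.7500
edge 1: (18,1)→(8,37)  cross = 18·37 − 8·1 = 658.0000; (r_i+r_j)·cross = 26·658.0000 = 17108.0000
edge 2: (8,37)→(2,31)  cross = 8·31 − 2·37 = 174.0000; (r_i+r_j)·cross = 10·174.0000 = 1740.0000
edge 3: (2,31)→(0.5,3)  cross = 2·3 − 0.5·31 = -9.5000; (r_i+r_j)·cross = 2.5·-9.5000 = -23.7500
Σcross = 769.0000 → A = |Σcross|/2 = 384.5000 mm²
Σ(r_i+r_j)·cross = 17834.5000 → first moment M = |Σ|/6 = 2972.4167
R_c = M/A = 2972.4167/384.5000 = 7.7306 mm
θ = 241° = 4.206243 rad
V = θ·R_c·A = 4.206243·7.7306·384.5000 = 12502.708 mm³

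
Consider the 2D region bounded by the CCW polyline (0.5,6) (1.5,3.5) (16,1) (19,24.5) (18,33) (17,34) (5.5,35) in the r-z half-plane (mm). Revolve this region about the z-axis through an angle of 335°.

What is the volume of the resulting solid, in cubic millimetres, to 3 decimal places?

Profile (r,z), 7 vertices: (0.5,6) (1.5,3.5) (16,1) (19,24.5) (18,33) (17,34) (5.5,35)
edge 0: (0.5,6)→(1.5,3.5)  cross = 0.5·3.5 − 1.5·6 = -7.2500; (r_i+r_j)·cross = 2·-7.2500 = -14.5000
edge 1: (1.5,3.5)→(16,1)  cross = 1.5·1 − 16·3.5 = -54.5000; (r_i+r_j)·cross = 17.5·-54.5000 = -953.7500
edge 2: (16,1)→(19,24.5)  cross = 16·24.5 − 19·1 = 373.0000; (r_i+r_j)·cross = 35·373.0000 = 13055.0000
edge 3: (19,24.5)→(18,33)  cross = 19·33 − 18·24.5 = 186.0000; (r_i+r_j)·cross = 37·186.0000 = 6882.0000
edge 4: (18,33)→(17,34)  cross = 18·34 − 17·33 = 51.0000; (r_i+r_j)·cross = 35·51.0000 = 1785.0000
edge 5: (17,34)→(5.5,35)  cross = 17·35 − 5.5·34 = 408.0000; (r_i+r_j)·cross = 22.5·408.0000 = 9180.0000
edge 6: (5.5,35)→(0.5,6)  cross = 5.5·6 − 0.5·35 = 15.5000; (r_i+r_j)·cross = 6·15.5000 = 93.0000
Σcross = 971.7500 → A = |Σcross|/2 = 485.8750 mm²
Σ(r_i+r_j)·cross = 30026.7500 → first moment M = |Σ|/6 = 5004.4583
R_c = M/A = 5004.4583/485.8750 = 10.2999 mm
θ = 335° = 5.846853 rad
V = θ·R_c·A = 5.846853·10.2999·485.8750 = 29260.332 mm³

Volume = 29260.332 mm³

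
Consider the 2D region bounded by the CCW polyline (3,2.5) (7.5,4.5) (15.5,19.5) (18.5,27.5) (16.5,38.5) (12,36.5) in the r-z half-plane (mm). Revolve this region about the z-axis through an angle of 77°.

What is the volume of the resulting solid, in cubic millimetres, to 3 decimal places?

Volume = 3535.250 mm³

Profile (r,z), 6 vertices: (3,2.5) (7.5,4.5) (15.5,19.5) (18.5,27.5) (16.5,38.5) (12,36.5)
edge 0: (3,2.5)→(7.5,4.5)  cross = 3·4.5 − 7.5·2.5 = -5.2500; (r_i+r_j)·cross = 10.5·-5.2500 = -55.1250
edge 1: (7.5,4.5)→(15.5,19.5)  cross = 7.5·19.5 − 15.5·4.5 = 76.5000; (r_i+r_j)·cross = 23·76.5000 = 1759.5000
edge 2: (15.5,19.5)→(18.5,27.5)  cross = 15.5·27.5 − 18.5·19.5 = 65.5000; (r_i+r_j)·cross = 34·65.5000 = 2227.0000
edge 3: (18.5,27.5)→(16.5,38.5)  cross = 18.5·38.5 − 16.5·27.5 = 258.5000; (r_i+r_j)·cross = 35·258.5000 = 9047.5000
edge 4: (16.5,38.5)→(12,36.5)  cross = 16.5·36.5 − 12·38.5 = 140.2500; (r_i+r_j)·cross = 28.5·140.2500 = 3997.1250
edge 5: (12,36.5)→(3,2.5)  cross = 12·2.5 − 3·36.5 = -79.5000; (r_i+r_j)·cross = 15·-79.5000 = -1192.5000
Σcross = 456.0000 → A = |Σcross|/2 = 228.0000 mm²
Σ(r_i+r_j)·cross = 15783.5000 → first moment M = |Σ|/6 = 2630.5833
R_c = M/A = 2630.5833/228.0000 = 11.5376 mm
θ = 77° = 1.343904 rad
V = θ·R_c·A = 1.343904·11.5376·228.0000 = 3535.250 mm³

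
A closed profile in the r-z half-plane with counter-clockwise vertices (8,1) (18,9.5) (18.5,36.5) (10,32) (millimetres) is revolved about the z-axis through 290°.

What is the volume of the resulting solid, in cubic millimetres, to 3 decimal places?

Profile (r,z), 4 vertices: (8,1) (18,9.5) (18.5,36.5) (10,32)
edge 0: (8,1)→(18,9.5)  cross = 8·9.5 − 18·1 = 58.0000; (r_i+r_j)·cross = 26·58.0000 = 1508.0000
edge 1: (18,9.5)→(18.5,36.5)  cross = 18·36.5 − 18.5·9.5 = 481.2500; (r_i+r_j)·cross = 36.5·481.2500 = 17565.6250
edge 2: (18.5,36.5)→(10,32)  cross = 18.5·32 − 10·36.5 = 227.0000; (r_i+r_j)·cross = 28.5·227.0000 = 6469.5000
edge 3: (10,32)→(8,1)  cross = 10·1 − 8·32 = -246.0000; (r_i+r_j)·cross = 18·-246.0000 = -4428.0000
Σcross = 520.2500 → A = |Σcross|/2 = 260.1250 mm²
Σ(r_i+r_j)·cross = 21115.1250 → first moment M = |Σ|/6 = 3519.1875
R_c = M/A = 3519.1875/260.1250 = 13.5288 mm
θ = 290° = 5.061455 rad
V = θ·R_c·A = 5.061455·13.5288·260.1250 = 17812.209 mm³

Volume = 17812.209 mm³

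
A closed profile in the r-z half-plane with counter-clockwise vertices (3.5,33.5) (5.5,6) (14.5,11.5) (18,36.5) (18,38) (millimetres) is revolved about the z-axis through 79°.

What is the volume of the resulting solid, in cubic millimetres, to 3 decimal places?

Volume = 4505.463 mm³

Profile (r,z), 5 vertices: (3.5,33.5) (5.5,6) (14.5,11.5) (18,36.5) (18,38)
edge 0: (3.5,33.5)→(5.5,6)  cross = 3.5·6 − 5.5·33.5 = -163.2500; (r_i+r_j)·cross = 9·-163.2500 = -1469.2500
edge 1: (5.5,6)→(14.5,11.5)  cross = 5.5·11.5 − 14.5·6 = -23.7500; (r_i+r_j)·cross = 20·-23.7500 = -475.0000
edge 2: (14.5,11.5)→(18,36.5)  cross = 14.5·36.5 − 18·11.5 = 322.2500; (r_i+r_j)·cross = 32.5·322.2500 = 10473.1250
edge 3: (18,36.5)→(18,38)  cross = 18·38 − 18·36.5 = 27.0000; (r_i+r_j)·cross = 36·27.0000 = 972.0000
edge 4: (18,38)→(3.5,33.5)  cross = 18·33.5 − 3.5·38 = 470.0000; (r_i+r_j)·cross = 21.5·470.0000 = 10105.0000
Σcross = 632.2500 → A = |Σcross|/2 = 316.1250 mm²
Σ(r_i+r_j)·cross = 19605.8750 → first moment M = |Σ|/6 = 3267.6458
R_c = M/A = 3267.6458/316.1250 = 10.3366 mm
θ = 79° = 1.378810 rad
V = θ·R_c·A = 1.378810·10.3366·316.1250 = 4505.463 mm³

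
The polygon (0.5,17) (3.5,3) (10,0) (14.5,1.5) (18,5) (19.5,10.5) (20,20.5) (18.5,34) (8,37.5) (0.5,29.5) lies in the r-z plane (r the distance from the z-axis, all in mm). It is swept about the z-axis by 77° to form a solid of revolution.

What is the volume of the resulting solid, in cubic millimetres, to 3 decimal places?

Profile (r,z), 10 vertices: (0.5,17) (3.5,3) (10,0) (14.5,1.5) (18,5) (19.5,10.5) (20,20.5) (18.5,34) (8,37.5) (0.5,29.5)
edge 0: (0.5,17)→(3.5,3)  cross = 0.5·3 − 3.5·17 = -58.0000; (r_i+r_j)·cross = 4·-58.0000 = -232.0000
edge 1: (3.5,3)→(10,0)  cross = 3.5·0 − 10·3 = -30.0000; (r_i+r_j)·cross = 13.5·-30.0000 = -405.0000
edge 2: (10,0)→(14.5,1.5)  cross = 10·1.5 − 14.5·0 = 15.0000; (r_i+r_j)·cross = 24.5·15.0000 = 367.5000
edge 3: (14.5,1.5)→(18,5)  cross = 14.5·5 − 18·1.5 = 45.5000; (r_i+r_j)·cross = 32.5·45.5000 = 1478.7500
edge 4: (18,5)→(19.5,10.5)  cross = 18·10.5 − 19.5·5 = 91.5000; (r_i+r_j)·cross = 37.5·91.5000 = 3431.2500
edge 5: (19.5,10.5)→(20,20.5)  cross = 19.5·20.5 − 20·10.5 = 189.7500; (r_i+r_j)·cross = 39.5·189.7500 = 7495.1250
edge 6: (20,20.5)→(18.5,34)  cross = 20·34 − 18.5·20.5 = 300.7500; (r_i+r_j)·cross = 38.5·300.7500 = 11578.8750
edge 7: (18.5,34)→(8,37.5)  cross = 18.5·37.5 − 8·34 = 421.7500; (r_i+r_j)·cross = 26.5·421.7500 = 11176.3750
edge 8: (8,37.5)→(0.5,29.5)  cross = 8·29.5 − 0.5·37.5 = 217.2500; (r_i+r_j)·cross = 8.5·217.2500 = 1846.6250
edge 9: (0.5,29.5)→(0.5,17)  cross = 0.5·17 − 0.5·29.5 = -6.2500; (r_i+r_j)·cross = 1·-6.2500 = -6.2500
Σcross = 1187.2500 → A = |Σcross|/2 = 593.6250 mm²
Σ(r_i+r_j)·cross = 36731.2500 → first moment M = |Σ|/6 = 6121.8750
R_c = M/A = 6121.8750/593.6250 = 10.3127 mm
θ = 77° = 1.343904 rad
V = θ·R_c·A = 1.343904·10.3127·593.6250 = 8227.209 mm³

Volume = 8227.209 mm³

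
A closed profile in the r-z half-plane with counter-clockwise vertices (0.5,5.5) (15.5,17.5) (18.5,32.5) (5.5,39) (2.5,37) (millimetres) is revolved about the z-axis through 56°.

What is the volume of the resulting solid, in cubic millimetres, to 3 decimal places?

Profile (r,z), 5 vertices: (0.5,5.5) (15.5,17.5) (18.5,32.5) (5.5,39) (2.5,37)
edge 0: (0.5,5.5)→(15.5,17.5)  cross = 0.5·17.5 − 15.5·5.5 = -76.5000; (r_i+r_j)·cross = 16·-76.5000 = -1224.0000
edge 1: (15.5,17.5)→(18.5,32.5)  cross = 15.5·32.5 − 18.5·17.5 = 180.0000; (r_i+r_j)·cross = 34·180.0000 = 6120.0000
edge 2: (18.5,32.5)→(5.5,39)  cross = 18.5·39 − 5.5·32.5 = 542.7500; (r_i+r_j)·cross = 24·542.7500 = 13026.0000
edge 3: (5.5,39)→(2.5,37)  cross = 5.5·37 − 2.5·39 = 106.0000; (r_i+r_j)·cross = 8·106.0000 = 848.0000
edge 4: (2.5,37)→(0.5,5.5)  cross = 2.5·5.5 − 0.5·37 = -4.7500; (r_i+r_j)·cross = 3·-4.7500 = -14.2500
Σcross = 747.5000 → A = |Σcross|/2 = 373.7500 mm²
Σ(r_i+r_j)·cross = 18755.7500 → first moment M = |Σ|/6 = 3125.9583
R_c = M/A = 3125.9583/373.7500 = 8.3638 mm
θ = 56° = 0.977384 rad
V = θ·R_c·A = 0.977384·8.3638·373.7500 = 3055.263 mm³

Volume = 3055.263 mm³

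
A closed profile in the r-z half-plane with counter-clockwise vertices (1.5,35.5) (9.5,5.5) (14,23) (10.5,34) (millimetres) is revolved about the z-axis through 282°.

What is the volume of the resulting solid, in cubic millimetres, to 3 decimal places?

Profile (r,z), 4 vertices: (1.5,35.5) (9.5,5.5) (14,23) (10.5,34)
edge 0: (1.5,35.5)→(9.5,5.5)  cross = 1.5·5.5 − 9.5·35.5 = -329.0000; (r_i+r_j)·cross = 11·-329.0000 = -3619.0000
edge 1: (9.5,5.5)→(14,23)  cross = 9.5·23 − 14·5.5 = 141.5000; (r_i+r_j)·cross = 23.5·141.5000 = 3325.2500
edge 2: (14,23)→(10.5,34)  cross = 14·34 − 10.5·23 = 234.5000; (r_i+r_j)·cross = 24.5·234.5000 = 5745.2500
edge 3: (10.5,34)→(1.5,35.5)  cross = 10.5·35.5 − 1.5·34 = 321.7500; (r_i+r_j)·cross = 12·321.7500 = 3861.0000
Σcross = 368.7500 → A = |Σcross|/2 = 184.3750 mm²
Σ(r_i+r_j)·cross = 9312.5000 → first moment M = |Σ|/6 = 1552.0833
R_c = M/A = 1552.0833/184.3750 = 8.4181 mm
θ = 282° = 4.921828 rad
V = θ·R_c·A = 4.921828·8.4181·184.3750 = 7639.088 mm³

Volume = 7639.088 mm³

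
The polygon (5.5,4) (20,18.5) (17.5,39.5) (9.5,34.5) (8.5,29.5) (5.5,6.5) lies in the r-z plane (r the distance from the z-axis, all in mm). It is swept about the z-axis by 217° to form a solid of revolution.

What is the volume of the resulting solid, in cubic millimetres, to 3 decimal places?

Volume = 14092.310 mm³

Profile (r,z), 6 vertices: (5.5,4) (20,18.5) (17.5,39.5) (9.5,34.5) (8.5,29.5) (5.5,6.5)
edge 0: (5.5,4)→(20,18.5)  cross = 5.5·18.5 − 20·4 = 21.7500; (r_i+r_j)·cross = 25.5·21.7500 = 554.6250
edge 1: (20,18.5)→(17.5,39.5)  cross = 20·39.5 − 17.5·18.5 = 466.2500; (r_i+r_j)·cross = 37.5·466.2500 = 17484.3750
edge 2: (17.5,39.5)→(9.5,34.5)  cross = 17.5·34.5 − 9.5·39.5 = 228.5000; (r_i+r_j)·cross = 27·228.5000 = 6169.5000
edge 3: (9.5,34.5)→(8.5,29.5)  cross = 9.5·29.5 − 8.5·34.5 = -13.0000; (r_i+r_j)·cross = 18·-13.0000 = -234.0000
edge 4: (8.5,29.5)→(5.5,6.5)  cross = 8.5·6.5 − 5.5·29.5 = -107.0000; (r_i+r_j)·cross = 14·-107.0000 = -1498.0000
edge 5: (5.5,6.5)→(5.5,4)  cross = 5.5·4 − 5.5·6.5 = -13.7500; (r_i+r_j)·cross = 11·-13.7500 = -151.2500
Σcross = 582.7500 → A = |Σcross|/2 = 291.3750 mm²
Σ(r_i+r_j)·cross = 22325.2500 → first moment M = |Σ|/6 = 3720.8750
R_c = M/A = 3720.8750/291.3750 = 12.7701 mm
θ = 217° = 3.787364 rad
V = θ·R_c·A = 3.787364·12.7701·291.3750 = 14092.310 mm³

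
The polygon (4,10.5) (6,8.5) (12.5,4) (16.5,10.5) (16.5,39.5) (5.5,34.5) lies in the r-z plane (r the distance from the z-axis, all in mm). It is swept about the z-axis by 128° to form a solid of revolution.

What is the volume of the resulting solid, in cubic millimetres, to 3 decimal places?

Profile (r,z), 6 vertices: (4,10.5) (6,8.5) (12.5,4) (16.5,10.5) (16.5,39.5) (5.5,34.5)
edge 0: (4,10.5)→(6,8.5)  cross = 4·8.5 − 6·10.5 = -29.0000; (r_i+r_j)·cross = 10·-29.0000 = -290.0000
edge 1: (6,8.5)→(12.5,4)  cross = 6·4 − 12.5·8.5 = -82.2500; (r_i+r_j)·cross = 18.5·-82.2500 = -1521.6250
edge 2: (12.5,4)→(16.5,10.5)  cross = 12.5·10.5 − 16.5·4 = 65.2500; (r_i+r_j)·cross = 29·65.2500 = 1892.2500
edge 3: (16.5,10.5)→(16.5,39.5)  cross = 16.5·39.5 − 16.5·10.5 = 478.5000; (r_i+r_j)·cross = 33·478.5000 = 15790.5000
edge 4: (16.5,39.5)→(5.5,34.5)  cross = 16.5·34.5 − 5.5·39.5 = 352.0000; (r_i+r_j)·cross = 22·352.0000 = 7744.0000
edge 5: (5.5,34.5)→(4,10.5)  cross = 5.5·10.5 − 4·34.5 = -80.2500; (r_i+r_j)·cross = 9.5·-80.2500 = -762.3750
Σcross = 704.2500 → A = |Σcross|/2 = 352.1250 mm²
Σ(r_i+r_j)·cross = 22852.7500 → first moment M = |Σ|/6 = 3808.7917
R_c = M/A = 3808.7917/352.1250 = 10.8166 mm
θ = 128° = 2.234021 rad
V = θ·R_c·A = 2.234021·10.8166·352.1250 = 8508.922 mm³

Volume = 8508.922 mm³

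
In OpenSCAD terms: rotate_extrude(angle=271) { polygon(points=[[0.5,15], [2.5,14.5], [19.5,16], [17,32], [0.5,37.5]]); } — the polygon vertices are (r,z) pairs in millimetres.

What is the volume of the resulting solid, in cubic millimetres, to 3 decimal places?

Volume = 14411.632 mm³

Profile (r,z), 5 vertices: (0.5,15) (2.5,14.5) (19.5,16) (17,32) (0.5,37.5)
edge 0: (0.5,15)→(2.5,14.5)  cross = 0.5·14.5 − 2.5·15 = -30.2500; (r_i+r_j)·cross = 3·-30.2500 = -90.7500
edge 1: (2.5,14.5)→(19.5,16)  cross = 2.5·16 − 19.5·14.5 = -242.7500; (r_i+r_j)·cross = 22·-242.7500 = -5340.5000
edge 2: (19.5,16)→(17,32)  cross = 19.5·32 − 17·16 = 352.0000; (r_i+r_j)·cross = 36.5·352.0000 = 12848.0000
edge 3: (17,32)→(0.5,37.5)  cross = 17·37.5 − 0.5·32 = 621.5000; (r_i+r_j)·cross = 17.5·621.5000 = 10876.2500
edge 4: (0.5,37.5)→(0.5,15)  cross = 0.5·15 − 0.5·37.5 = -11.2500; (r_i+r_j)·cross = 1·-11.2500 = -11.2500
Σcross = 689.2500 → A = |Σcross|/2 = 344.6250 mm²
Σ(r_i+r_j)·cross = 18281.7500 → first moment M = |Σ|/6 = 3046.9583
R_c = M/A = 3046.9583/344.6250 = 8.8414 mm
θ = 271° = 4.729842 rad
V = θ·R_c·A = 4.729842·8.8414·344.6250 = 14411.632 mm³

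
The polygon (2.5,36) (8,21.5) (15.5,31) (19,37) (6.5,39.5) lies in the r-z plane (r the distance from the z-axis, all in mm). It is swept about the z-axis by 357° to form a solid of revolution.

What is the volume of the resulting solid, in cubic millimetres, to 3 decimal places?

Volume = 9579.375 mm³

Profile (r,z), 5 vertices: (2.5,36) (8,21.5) (15.5,31) (19,37) (6.5,39.5)
edge 0: (2.5,36)→(8,21.5)  cross = 2.5·21.5 − 8·36 = -234.2500; (r_i+r_j)·cross = 10.5·-234.2500 = -2459.6250
edge 1: (8,21.5)→(15.5,31)  cross = 8·31 − 15.5·21.5 = -85.2500; (r_i+r_j)·cross = 23.5·-85.2500 = -2003.3750
edge 2: (15.5,31)→(19,37)  cross = 15.5·37 − 19·31 = -15.5000; (r_i+r_j)·cross = 34.5·-15.5000 = -534.7500
edge 3: (19,37)→(6.5,39.5)  cross = 19·39.5 − 6.5·37 = 510.0000; (r_i+r_j)·cross = 25.5·510.0000 = 13005.0000
edge 4: (6.5,39.5)→(2.5,36)  cross = 6.5·36 − 2.5·39.5 = 135.2500; (r_i+r_j)·cross = 9·135.2500 = 1217.2500
Σcross = 310.2500 → A = |Σcross|/2 = 155.1250 mm²
Σ(r_i+r_j)·cross = 9224.5000 → first moment M = |Σ|/6 = 1537.4167
R_c = M/A = 1537.4167/155.1250 = 9.9108 mm
θ = 357° = 6.230825 rad
V = θ·R_c·A = 6.230825·9.9108·155.1250 = 9579.375 mm³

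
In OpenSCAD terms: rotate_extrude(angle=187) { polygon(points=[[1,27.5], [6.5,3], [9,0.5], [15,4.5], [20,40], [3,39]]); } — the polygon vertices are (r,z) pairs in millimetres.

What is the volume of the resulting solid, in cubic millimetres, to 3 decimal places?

Profile (r,z), 6 vertices: (1,27.5) (6.5,3) (9,0.5) (15,4.5) (20,40) (3,39)
edge 0: (1,27.5)→(6.5,3)  cross = 1·3 − 6.5·27.5 = -175.7500; (r_i+r_j)·cross = 7.5·-175.7500 = -1318.1250
edge 1: (6.5,3)→(9,0.5)  cross = 6.5·0.5 − 9·3 = -23.7500; (r_i+r_j)·cross = 15.5·-23.7500 = -368.1250
edge 2: (9,0.5)→(15,4.5)  cross = 9·4.5 − 15·0.5 = 33.0000; (r_i+r_j)·cross = 24·33.0000 = 792.0000
edge 3: (15,4.5)→(20,40)  cross = 15·40 − 20·4.5 = 510.0000; (r_i+r_j)·cross = 35·510.0000 = 17850.0000
edge 4: (20,40)→(3,39)  cross = 20·39 − 3·40 = 660.0000; (r_i+r_j)·cross = 23·660.0000 = 15180.0000
edge 5: (3,39)→(1,27.5)  cross = 3·27.5 − 1·39 = 43.5000; (r_i+r_j)·cross = 4·43.5000 = 174.0000
Σcross = 1047.0000 → A = |Σcross|/2 = 523.5000 mm²
Σ(r_i+r_j)·cross = 32309.7500 → first moment M = |Σ|/6 = 5384.9583
R_c = M/A = 5384.9583/523.5000 = 10.2865 mm
θ = 187° = 3.263766 rad
V = θ·R_c·A = 3.263766·10.2865·523.5000 = 17575.242 mm³

Volume = 17575.242 mm³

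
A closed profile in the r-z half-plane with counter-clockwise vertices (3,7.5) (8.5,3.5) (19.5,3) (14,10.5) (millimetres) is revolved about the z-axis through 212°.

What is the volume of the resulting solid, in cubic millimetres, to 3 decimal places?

Volume = 3016.967 mm³

Profile (r,z), 4 vertices: (3,7.5) (8.5,3.5) (19.5,3) (14,10.5)
edge 0: (3,7.5)→(8.5,3.5)  cross = 3·3.5 − 8.5·7.5 = -53.2500; (r_i+r_j)·cross = 11.5·-53.2500 = -612.3750
edge 1: (8.5,3.5)→(19.5,3)  cross = 8.5·3 − 19.5·3.5 = -42.7500; (r_i+r_j)·cross = 28·-42.7500 = -1197.0000
edge 2: (19.5,3)→(14,10.5)  cross = 19.5·10.5 − 14·3 = 162.7500; (r_i+r_j)·cross = 33.5·162.7500 = 5452.1250
edge 3: (14,10.5)→(3,7.5)  cross = 14·7.5 − 3·10.5 = 73.5000; (r_i+r_j)·cross = 17·73.5000 = 1249.5000
Σcross = 140.2500 → A = |Σcross|/2 = 70.1250 mm²
Σ(r_i+r_j)·cross = 4892.2500 → first moment M = |Σ|/6 = 815.3750
R_c = M/A = 815.3750/70.1250 = 11.6275 mm
θ = 212° = 3.700098 rad
V = θ·R_c·A = 3.700098·11.6275·70.1250 = 3016.967 mm³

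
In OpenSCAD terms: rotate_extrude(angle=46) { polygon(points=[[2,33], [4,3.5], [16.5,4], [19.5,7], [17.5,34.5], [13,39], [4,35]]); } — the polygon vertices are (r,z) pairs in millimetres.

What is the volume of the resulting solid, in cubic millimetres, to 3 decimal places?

Volume = 4374.922 mm³

Profile (r,z), 7 vertices: (2,33) (4,3.5) (16.5,4) (19.5,7) (17.5,34.5) (13,39) (4,35)
edge 0: (2,33)→(4,3.5)  cross = 2·3.5 − 4·33 = -125.0000; (r_i+r_j)·cross = 6·-125.0000 = -750.0000
edge 1: (4,3.5)→(16.5,4)  cross = 4·4 − 16.5·3.5 = -41.7500; (r_i+r_j)·cross = 20.5·-41.7500 = -855.8750
edge 2: (16.5,4)→(19.5,7)  cross = 16.5·7 − 19.5·4 = 37.5000; (r_i+r_j)·cross = 36·37.5000 = 1350.0000
edge 3: (19.5,7)→(17.5,34.5)  cross = 19.5·34.5 − 17.5·7 = 550.2500; (r_i+r_j)·cross = 37·550.2500 = 20359.2500
edge 4: (17.5,34.5)→(13,39)  cross = 17.5·39 − 13·34.5 = 234.0000; (r_i+r_j)·cross = 30.5·234.0000 = 7137.0000
edge 5: (13,39)→(4,35)  cross = 13·35 − 4·39 = 299.0000; (r_i+r_j)·cross = 17·299.0000 = 5083.0000
edge 6: (4,35)→(2,33)  cross = 4·33 − 2·35 = 62.0000; (r_i+r_j)·cross = 6·62.0000 = 372.0000
Σcross = 1016.0000 → A = |Σcross|/2 = 508.0000 mm²
Σ(r_i+r_j)·cross = 32695.3750 → first moment M = |Σ|/6 = 5449.2292
R_c = M/A = 5449.2292/508.0000 = 10.7268 mm
θ = 46° = 0.802851 rad
V = θ·R_c·A = 0.802851·10.7268·508.0000 = 4374.922 mm³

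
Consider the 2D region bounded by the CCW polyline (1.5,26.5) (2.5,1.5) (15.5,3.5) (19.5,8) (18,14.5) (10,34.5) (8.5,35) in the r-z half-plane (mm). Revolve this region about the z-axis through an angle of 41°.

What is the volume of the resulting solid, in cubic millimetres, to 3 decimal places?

Profile (r,z), 7 vertices: (1.5,26.5) (2.5,1.5) (15.5,3.5) (19.5,8) (18,14.5) (10,34.5) (8.5,35)
edge 0: (1.5,26.5)→(2.5,1.5)  cross = 1.5·1.5 − 2.5·26.5 = -64.0000; (r_i+r_j)·cross = 4·-64.0000 = -256.0000
edge 1: (2.5,1.5)→(15.5,3.5)  cross = 2.5·3.5 − 15.5·1.5 = -14.5000; (r_i+r_j)·cross = 18·-14.5000 = -261.0000
edge 2: (15.5,3.5)→(19.5,8)  cross = 15.5·8 − 19.5·3.5 = 55.7500; (r_i+r_j)·cross = 35·55.7500 = 1951.2500
edge 3: (19.5,8)→(18,14.5)  cross = 19.5·14.5 − 18·8 = 138.7500; (r_i+r_j)·cross = 37.5·138.7500 = 5203.1250
edge 4: (18,14.5)→(10,34.5)  cross = 18·34.5 − 10·14.5 = 476.0000; (r_i+r_j)·cross = 28·476.0000 = 13328.0000
edge 5: (10,34.5)→(8.5,35)  cross = 10·35 − 8.5·34.5 = 56.7500; (r_i+r_j)·cross = 18.5·56.7500 = 1049.8750
edge 6: (8.5,35)→(1.5,26.5)  cross = 8.5·26.5 − 1.5·35 = 172.7500; (r_i+r_j)·cross = 10·172.7500 = 1727.5000
Σcross = 821.5000 → A = |Σcross|/2 = 410.7500 mm²
Σ(r_i+r_j)·cross = 22742.7500 → first moment M = |Σ|/6 = 3790.4583
R_c = M/A = 3790.4583/410.7500 = 9.2281 mm
θ = 41° = 0.715585 rad
V = θ·R_c·A = 0.715585·9.2281·410.7500 = 2712.395 mm³

Volume = 2712.395 mm³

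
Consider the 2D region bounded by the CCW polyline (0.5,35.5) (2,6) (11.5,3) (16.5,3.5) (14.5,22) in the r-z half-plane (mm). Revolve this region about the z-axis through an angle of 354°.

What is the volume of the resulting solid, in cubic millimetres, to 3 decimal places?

Profile (r,z), 5 vertices: (0.5,35.5) (2,6) (11.5,3) (16.5,3.5) (14.5,22)
edge 0: (0.5,35.5)→(2,6)  cross = 0.5·6 − 2·35.5 = -68.0000; (r_i+r_j)·cross = 2.5·-68.0000 = -170.0000
edge 1: (2,6)→(11.5,3)  cross = 2·3 − 11.5·6 = -63.0000; (r_i+r_j)·cross = 13.5·-63.0000 = -850.5000
edge 2: (11.5,3)→(16.5,3.5)  cross = 11.5·3.5 − 16.5·3 = -9.2500; (r_i+r_j)·cross = 28·-9.2500 = -259.0000
edge 3: (16.5,3.5)→(14.5,22)  cross = 16.5·22 − 14.5·3.5 = 312.2500; (r_i+r_j)·cross = 31·312.2500 = 9679.7500
edge 4: (14.5,22)→(0.5,35.5)  cross = 14.5·35.5 − 0.5·22 = 503.7500; (r_i+r_j)·cross = 15·503.7500 = 7556.2500
Σcross = 675.7500 → A = |Σcross|/2 = 337.8750 mm²
Σ(r_i+r_j)·cross = 15956.5000 → first moment M = |Σ|/6 = 2659.4167
R_c = M/A = 2659.4167/337.8750 = 7.8710 mm
θ = 354° = 6.178466 rad
V = θ·R_c·A = 6.178466·7.8710·337.8750 = 16431.114 mm³

Volume = 16431.114 mm³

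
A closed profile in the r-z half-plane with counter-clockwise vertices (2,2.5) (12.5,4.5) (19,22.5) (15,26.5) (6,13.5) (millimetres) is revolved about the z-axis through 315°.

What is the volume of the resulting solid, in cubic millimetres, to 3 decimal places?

Volume = 11275.045 mm³

Profile (r,z), 5 vertices: (2,2.5) (12.5,4.5) (19,22.5) (15,26.5) (6,13.5)
edge 0: (2,2.5)→(12.5,4.5)  cross = 2·4.5 − 12.5·2.5 = -22.2500; (r_i+r_j)·cross = 14.5·-22.2500 = -322.6250
edge 1: (12.5,4.5)→(19,22.5)  cross = 12.5·22.5 − 19·4.5 = 195.7500; (r_i+r_j)·cross = 31.5·195.7500 = 6166.1250
edge 2: (19,22.5)→(15,26.5)  cross = 19·26.5 − 15·22.5 = 166.0000; (r_i+r_j)·cross = 34·166.0000 = 5644.0000
edge 3: (15,26.5)→(6,13.5)  cross = 15·13.5 − 6·26.5 = 43.5000; (r_i+r_j)·cross = 21·43.5000 = 913.5000
edge 4: (6,13.5)→(2,2.5)  cross = 6·2.5 − 2·13.5 = -12.0000; (r_i+r_j)·cross = 8·-12.0000 = -96.0000
Σcross = 371.0000 → A = |Σcross|/2 = 185.5000 mm²
Σ(r_i+r_j)·cross = 12305.0000 → first moment M = |Σ|/6 = 2050.8333
R_c = M/A = 2050.8333/185.5000 = 11.0557 mm
θ = 315° = 5.497787 rad
V = θ·R_c·A = 5.497787·11.0557·185.5000 = 11275.045 mm³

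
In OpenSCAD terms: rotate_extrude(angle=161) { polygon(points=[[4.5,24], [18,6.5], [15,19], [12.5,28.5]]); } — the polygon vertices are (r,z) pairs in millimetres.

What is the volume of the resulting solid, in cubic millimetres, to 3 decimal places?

Profile (r,z), 4 vertices: (4.5,24) (18,6.5) (15,19) (12.5,28.5)
edge 0: (4.5,24)→(18,6.5)  cross = 4.5·6.5 − 18·24 = -402.7500; (r_i+r_j)·cross = 22.5·-402.7500 = -9061.8750
edge 1: (18,6.5)→(15,19)  cross = 18·19 − 15·6.5 = 244.5000; (r_i+r_j)·cross = 33·244.5000 = 8068.5000
edge 2: (15,19)→(12.5,28.5)  cross = 15·28.5 − 12.5·19 = 190.0000; (r_i+r_j)·cross = 27.5·190.0000 = 5225.0000
edge 3: (12.5,28.5)→(4.5,24)  cross = 12.5·24 − 4.5·28.5 = 171.7500; (r_i+r_j)·cross = 17·171.7500 = 2919.7500
Σcross = 203.5000 → A = |Σcross|/2 = 101.7500 mm²
Σ(r_i+r_j)·cross = 7151.3750 → first moment M = |Σ|/6 = 1191.8958
R_c = M/A = 1191.8958/101.7500 = 11.7140 mm
θ = 161° = 2.809980 rad
V = θ·R_c·A = 2.809980·11.7140·101.7500 = 3349.204 mm³

Volume = 3349.204 mm³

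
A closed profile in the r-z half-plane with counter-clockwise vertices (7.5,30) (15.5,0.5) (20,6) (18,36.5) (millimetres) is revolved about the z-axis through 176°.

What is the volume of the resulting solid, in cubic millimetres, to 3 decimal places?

Volume = 11653.883 mm³

Profile (r,z), 4 vertices: (7.5,30) (15.5,0.5) (20,6) (18,36.5)
edge 0: (7.5,30)→(15.5,0.5)  cross = 7.5·0.5 − 15.5·30 = -461.2500; (r_i+r_j)·cross = 23·-461.2500 = -10608.7500
edge 1: (15.5,0.5)→(20,6)  cross = 15.5·6 − 20·0.5 = 83.0000; (r_i+r_j)·cross = 35.5·83.0000 = 2946.5000
edge 2: (20,6)→(18,36.5)  cross = 20·36.5 − 18·6 = 622.0000; (r_i+r_j)·cross = 38·622.0000 = 23636.0000
edge 3: (18,36.5)→(7.5,30)  cross = 18·30 − 7.5·36.5 = 266.2500; (r_i+r_j)·cross = 25.5·266.2500 = 6789.3750
Σcross = 510.0000 → A = |Σcross|/2 = 255.0000 mm²
Σ(r_i+r_j)·cross = 22763.1250 → first moment M = |Σ|/6 = 3793.8542
R_c = M/A = 3793.8542/255.0000 = 14.8779 mm
θ = 176° = 3.071779 rad
V = θ·R_c·A = 3.071779·14.8779·255.0000 = 11653.883 mm³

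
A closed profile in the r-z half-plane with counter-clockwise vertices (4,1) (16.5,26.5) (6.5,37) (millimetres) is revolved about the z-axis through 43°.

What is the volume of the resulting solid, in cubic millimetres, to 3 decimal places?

Volume = 1304.448 mm³

Profile (r,z), 3 vertices: (4,1) (16.5,26.5) (6.5,37)
edge 0: (4,1)→(16.5,26.5)  cross = 4·26.5 − 16.5·1 = 89.5000; (r_i+r_j)·cross = 20.5·89.5000 = 1834.7500
edge 1: (16.5,26.5)→(6.5,37)  cross = 16.5·37 − 6.5·26.5 = 438.2500; (r_i+r_j)·cross = 23·438.2500 = 10079.7500
edge 2: (6.5,37)→(4,1)  cross = 6.5·1 − 4·37 = -141.5000; (r_i+r_j)·cross = 10.5·-141.5000 = -1485.7500
Σcross = 386.2500 → A = |Σcross|/2 = 193.1250 mm²
Σ(r_i+r_j)·cross = 10428.7500 → first moment M = |Σ|/6 = 1738.1250
R_c = M/A = 1738.1250/193.1250 = 9.0000 mm
θ = 43° = 0.750492 rad
V = θ·R_c·A = 0.750492·9.0000·193.1250 = 1304.448 mm³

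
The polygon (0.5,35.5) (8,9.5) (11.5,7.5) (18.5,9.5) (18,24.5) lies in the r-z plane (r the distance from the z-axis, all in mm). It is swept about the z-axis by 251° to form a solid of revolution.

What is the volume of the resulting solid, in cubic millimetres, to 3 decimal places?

Volume = 12907.228 mm³

Profile (r,z), 5 vertices: (0.5,35.5) (8,9.5) (11.5,7.5) (18.5,9.5) (18,24.5)
edge 0: (0.5,35.5)→(8,9.5)  cross = 0.5·9.5 − 8·35.5 = -279.2500; (r_i+r_j)·cross = 8.5·-279.2500 = -2373.6250
edge 1: (8,9.5)→(11.5,7.5)  cross = 8·7.5 − 11.5·9.5 = -49.2500; (r_i+r_j)·cross = 19.5·-49.2500 = -960.3750
edge 2: (11.5,7.5)→(18.5,9.5)  cross = 11.5·9.5 − 18.5·7.5 = -29.5000; (r_i+r_j)·cross = 30·-29.5000 = -885.0000
edge 3: (18.5,9.5)→(18,24.5)  cross = 18.5·24.5 − 18·9.5 = 282.2500; (r_i+r_j)·cross = 36.5·282.2500 = 10302.1250
edge 4: (18,24.5)→(0.5,35.5)  cross = 18·35.5 − 0.5·24.5 = 626.7500; (r_i+r_j)·cross = 18.5·626.7500 = 11594.8750
Σcross = 551.0000 → A = |Σcross|/2 = 275.5000 mm²
Σ(r_i+r_j)·cross = 17678.0000 → first moment M = |Σ|/6 = 2946.3333
R_c = M/A = 2946.3333/275.5000 = 10.6945 mm
θ = 251° = 4.380776 rad
V = θ·R_c·A = 4.380776·10.6945·275.5000 = 12907.228 mm³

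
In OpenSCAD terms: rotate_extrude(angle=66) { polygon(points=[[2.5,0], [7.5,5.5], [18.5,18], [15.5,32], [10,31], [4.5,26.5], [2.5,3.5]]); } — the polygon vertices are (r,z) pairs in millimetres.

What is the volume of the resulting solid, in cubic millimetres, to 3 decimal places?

Profile (r,z), 7 vertices: (2.5,0) (7.5,5.5) (18.5,18) (15.5,32) (10,31) (4.5,26.5) (2.5,3.5)
edge 0: (2.5,0)→(7.5,5.5)  cross = 2.5·5.5 − 7.5·0 = 13.7500; (r_i+r_j)·cross = 10·13.7500 = 137.5000
edge 1: (7.5,5.5)→(18.5,18)  cross = 7.5·18 − 18.5·5.5 = 33.2500; (r_i+r_j)·cross = 26·33.2500 = 864.5000
edge 2: (18.5,18)→(15.5,32)  cross = 18.5·32 − 15.5·18 = 313.0000; (r_i+r_j)·cross = 34·313.0000 = 10642.0000
edge 3: (15.5,32)→(10,31)  cross = 15.5·31 − 10·32 = 160.5000; (r_i+r_j)·cross = 25.5·160.5000 = 4092.7500
edge 4: (10,31)→(4.5,26.5)  cross = 10·26.5 − 4.5·31 = 125.5000; (r_i+r_j)·cross = 14.5·125.5000 = 1819.7500
edge 5: (4.5,26.5)→(2.5,3.5)  cross = 4.5·3.5 − 2.5·26.5 = -50.5000; (r_i+r_j)·cross = 7·-50.5000 = -353.5000
edge 6: (2.5,3.5)→(2.5,0)  cross = 2.5·0 − 2.5·3.5 = -8.7500; (r_i+r_j)·cross = 5·-8.7500 = -43.7500
Σcross = 586.7500 → A = |Σcross|/2 = 293.3750 mm²
Σ(r_i+r_j)·cross = 17159.2500 → first moment M = |Σ|/6 = 2859.8750
R_c = M/A = 2859.8750/293.3750 = 9.7482 mm
θ = 66° = 1.151917 rad
V = θ·R_c·A = 1.151917·9.7482·293.3750 = 3294.340 mm³

Volume = 3294.340 mm³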